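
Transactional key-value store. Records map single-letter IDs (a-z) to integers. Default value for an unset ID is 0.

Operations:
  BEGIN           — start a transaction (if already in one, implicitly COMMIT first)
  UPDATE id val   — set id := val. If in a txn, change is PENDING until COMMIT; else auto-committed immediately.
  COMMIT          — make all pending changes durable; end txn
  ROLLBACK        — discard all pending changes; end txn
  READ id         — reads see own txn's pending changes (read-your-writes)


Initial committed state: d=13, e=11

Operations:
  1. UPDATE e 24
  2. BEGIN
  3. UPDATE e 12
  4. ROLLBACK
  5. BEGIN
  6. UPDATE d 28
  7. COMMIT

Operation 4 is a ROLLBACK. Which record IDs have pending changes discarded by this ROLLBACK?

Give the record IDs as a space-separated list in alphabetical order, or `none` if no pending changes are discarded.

Answer: e

Derivation:
Initial committed: {d=13, e=11}
Op 1: UPDATE e=24 (auto-commit; committed e=24)
Op 2: BEGIN: in_txn=True, pending={}
Op 3: UPDATE e=12 (pending; pending now {e=12})
Op 4: ROLLBACK: discarded pending ['e']; in_txn=False
Op 5: BEGIN: in_txn=True, pending={}
Op 6: UPDATE d=28 (pending; pending now {d=28})
Op 7: COMMIT: merged ['d'] into committed; committed now {d=28, e=24}
ROLLBACK at op 4 discards: ['e']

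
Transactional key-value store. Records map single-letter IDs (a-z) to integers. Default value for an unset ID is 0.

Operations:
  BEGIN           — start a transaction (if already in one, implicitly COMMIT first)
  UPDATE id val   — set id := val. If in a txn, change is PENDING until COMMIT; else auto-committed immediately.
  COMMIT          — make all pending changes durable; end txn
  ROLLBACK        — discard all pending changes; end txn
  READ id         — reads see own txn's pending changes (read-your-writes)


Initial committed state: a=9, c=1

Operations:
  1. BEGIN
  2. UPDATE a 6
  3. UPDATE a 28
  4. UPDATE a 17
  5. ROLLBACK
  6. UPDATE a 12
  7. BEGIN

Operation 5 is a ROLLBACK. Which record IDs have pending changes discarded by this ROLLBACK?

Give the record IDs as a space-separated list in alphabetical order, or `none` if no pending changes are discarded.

Answer: a

Derivation:
Initial committed: {a=9, c=1}
Op 1: BEGIN: in_txn=True, pending={}
Op 2: UPDATE a=6 (pending; pending now {a=6})
Op 3: UPDATE a=28 (pending; pending now {a=28})
Op 4: UPDATE a=17 (pending; pending now {a=17})
Op 5: ROLLBACK: discarded pending ['a']; in_txn=False
Op 6: UPDATE a=12 (auto-commit; committed a=12)
Op 7: BEGIN: in_txn=True, pending={}
ROLLBACK at op 5 discards: ['a']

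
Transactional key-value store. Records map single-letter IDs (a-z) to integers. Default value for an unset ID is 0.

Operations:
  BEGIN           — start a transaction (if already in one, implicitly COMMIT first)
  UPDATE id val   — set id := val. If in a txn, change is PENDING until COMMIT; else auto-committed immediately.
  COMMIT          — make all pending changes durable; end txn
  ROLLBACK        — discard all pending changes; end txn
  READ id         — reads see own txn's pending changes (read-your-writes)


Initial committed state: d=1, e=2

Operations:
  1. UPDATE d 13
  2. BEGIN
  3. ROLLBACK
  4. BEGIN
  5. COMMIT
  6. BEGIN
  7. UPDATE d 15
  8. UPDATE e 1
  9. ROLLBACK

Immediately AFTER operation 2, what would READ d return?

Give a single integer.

Answer: 13

Derivation:
Initial committed: {d=1, e=2}
Op 1: UPDATE d=13 (auto-commit; committed d=13)
Op 2: BEGIN: in_txn=True, pending={}
After op 2: visible(d) = 13 (pending={}, committed={d=13, e=2})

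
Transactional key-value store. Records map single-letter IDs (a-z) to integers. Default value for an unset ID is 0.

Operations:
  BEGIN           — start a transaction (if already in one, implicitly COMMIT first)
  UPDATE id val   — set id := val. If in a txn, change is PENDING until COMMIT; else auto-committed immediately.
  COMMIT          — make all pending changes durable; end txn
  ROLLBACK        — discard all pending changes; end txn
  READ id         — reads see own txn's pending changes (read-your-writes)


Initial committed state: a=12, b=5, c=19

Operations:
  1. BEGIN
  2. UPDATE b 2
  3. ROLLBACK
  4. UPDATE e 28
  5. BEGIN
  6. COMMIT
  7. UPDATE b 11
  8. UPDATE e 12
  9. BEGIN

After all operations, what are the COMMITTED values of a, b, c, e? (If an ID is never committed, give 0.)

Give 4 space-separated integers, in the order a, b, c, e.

Initial committed: {a=12, b=5, c=19}
Op 1: BEGIN: in_txn=True, pending={}
Op 2: UPDATE b=2 (pending; pending now {b=2})
Op 3: ROLLBACK: discarded pending ['b']; in_txn=False
Op 4: UPDATE e=28 (auto-commit; committed e=28)
Op 5: BEGIN: in_txn=True, pending={}
Op 6: COMMIT: merged [] into committed; committed now {a=12, b=5, c=19, e=28}
Op 7: UPDATE b=11 (auto-commit; committed b=11)
Op 8: UPDATE e=12 (auto-commit; committed e=12)
Op 9: BEGIN: in_txn=True, pending={}
Final committed: {a=12, b=11, c=19, e=12}

Answer: 12 11 19 12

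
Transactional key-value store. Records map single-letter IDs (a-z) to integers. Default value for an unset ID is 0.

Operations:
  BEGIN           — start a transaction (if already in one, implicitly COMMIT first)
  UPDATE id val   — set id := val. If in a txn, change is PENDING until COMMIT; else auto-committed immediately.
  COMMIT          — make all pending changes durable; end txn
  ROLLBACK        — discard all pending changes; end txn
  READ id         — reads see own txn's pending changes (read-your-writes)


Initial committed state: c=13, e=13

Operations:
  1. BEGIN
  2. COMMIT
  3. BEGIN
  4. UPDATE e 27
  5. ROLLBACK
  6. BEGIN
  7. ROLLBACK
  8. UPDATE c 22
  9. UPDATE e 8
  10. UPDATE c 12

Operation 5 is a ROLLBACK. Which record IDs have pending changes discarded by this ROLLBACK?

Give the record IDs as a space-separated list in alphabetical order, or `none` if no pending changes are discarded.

Answer: e

Derivation:
Initial committed: {c=13, e=13}
Op 1: BEGIN: in_txn=True, pending={}
Op 2: COMMIT: merged [] into committed; committed now {c=13, e=13}
Op 3: BEGIN: in_txn=True, pending={}
Op 4: UPDATE e=27 (pending; pending now {e=27})
Op 5: ROLLBACK: discarded pending ['e']; in_txn=False
Op 6: BEGIN: in_txn=True, pending={}
Op 7: ROLLBACK: discarded pending []; in_txn=False
Op 8: UPDATE c=22 (auto-commit; committed c=22)
Op 9: UPDATE e=8 (auto-commit; committed e=8)
Op 10: UPDATE c=12 (auto-commit; committed c=12)
ROLLBACK at op 5 discards: ['e']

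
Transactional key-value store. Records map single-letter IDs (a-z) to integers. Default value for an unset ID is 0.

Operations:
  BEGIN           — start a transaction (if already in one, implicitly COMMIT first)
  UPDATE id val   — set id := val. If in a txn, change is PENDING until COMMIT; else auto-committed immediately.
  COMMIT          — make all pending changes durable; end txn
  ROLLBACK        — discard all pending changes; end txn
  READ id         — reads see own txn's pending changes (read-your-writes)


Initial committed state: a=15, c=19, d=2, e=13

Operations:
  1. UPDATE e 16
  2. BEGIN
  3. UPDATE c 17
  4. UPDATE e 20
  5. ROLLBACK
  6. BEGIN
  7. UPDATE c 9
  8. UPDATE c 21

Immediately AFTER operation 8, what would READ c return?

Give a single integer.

Answer: 21

Derivation:
Initial committed: {a=15, c=19, d=2, e=13}
Op 1: UPDATE e=16 (auto-commit; committed e=16)
Op 2: BEGIN: in_txn=True, pending={}
Op 3: UPDATE c=17 (pending; pending now {c=17})
Op 4: UPDATE e=20 (pending; pending now {c=17, e=20})
Op 5: ROLLBACK: discarded pending ['c', 'e']; in_txn=False
Op 6: BEGIN: in_txn=True, pending={}
Op 7: UPDATE c=9 (pending; pending now {c=9})
Op 8: UPDATE c=21 (pending; pending now {c=21})
After op 8: visible(c) = 21 (pending={c=21}, committed={a=15, c=19, d=2, e=16})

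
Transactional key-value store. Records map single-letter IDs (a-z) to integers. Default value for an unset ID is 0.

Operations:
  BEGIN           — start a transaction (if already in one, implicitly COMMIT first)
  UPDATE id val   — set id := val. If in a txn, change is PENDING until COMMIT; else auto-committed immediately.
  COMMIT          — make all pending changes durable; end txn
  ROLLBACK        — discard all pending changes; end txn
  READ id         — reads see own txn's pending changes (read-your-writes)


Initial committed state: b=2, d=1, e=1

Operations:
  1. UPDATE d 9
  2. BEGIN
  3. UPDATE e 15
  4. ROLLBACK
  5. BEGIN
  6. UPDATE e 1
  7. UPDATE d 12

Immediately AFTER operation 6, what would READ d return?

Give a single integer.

Initial committed: {b=2, d=1, e=1}
Op 1: UPDATE d=9 (auto-commit; committed d=9)
Op 2: BEGIN: in_txn=True, pending={}
Op 3: UPDATE e=15 (pending; pending now {e=15})
Op 4: ROLLBACK: discarded pending ['e']; in_txn=False
Op 5: BEGIN: in_txn=True, pending={}
Op 6: UPDATE e=1 (pending; pending now {e=1})
After op 6: visible(d) = 9 (pending={e=1}, committed={b=2, d=9, e=1})

Answer: 9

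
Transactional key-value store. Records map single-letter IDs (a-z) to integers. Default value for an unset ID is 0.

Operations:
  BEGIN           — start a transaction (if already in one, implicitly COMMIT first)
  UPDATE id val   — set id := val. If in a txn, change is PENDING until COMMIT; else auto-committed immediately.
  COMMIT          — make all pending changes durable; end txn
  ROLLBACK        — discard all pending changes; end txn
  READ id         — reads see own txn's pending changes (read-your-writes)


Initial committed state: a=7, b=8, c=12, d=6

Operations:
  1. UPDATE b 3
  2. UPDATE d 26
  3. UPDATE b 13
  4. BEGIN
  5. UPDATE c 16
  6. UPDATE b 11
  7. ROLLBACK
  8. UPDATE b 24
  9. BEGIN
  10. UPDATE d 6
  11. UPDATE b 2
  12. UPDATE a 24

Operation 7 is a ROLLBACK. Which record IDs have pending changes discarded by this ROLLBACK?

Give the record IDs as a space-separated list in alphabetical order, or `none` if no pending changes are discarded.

Answer: b c

Derivation:
Initial committed: {a=7, b=8, c=12, d=6}
Op 1: UPDATE b=3 (auto-commit; committed b=3)
Op 2: UPDATE d=26 (auto-commit; committed d=26)
Op 3: UPDATE b=13 (auto-commit; committed b=13)
Op 4: BEGIN: in_txn=True, pending={}
Op 5: UPDATE c=16 (pending; pending now {c=16})
Op 6: UPDATE b=11 (pending; pending now {b=11, c=16})
Op 7: ROLLBACK: discarded pending ['b', 'c']; in_txn=False
Op 8: UPDATE b=24 (auto-commit; committed b=24)
Op 9: BEGIN: in_txn=True, pending={}
Op 10: UPDATE d=6 (pending; pending now {d=6})
Op 11: UPDATE b=2 (pending; pending now {b=2, d=6})
Op 12: UPDATE a=24 (pending; pending now {a=24, b=2, d=6})
ROLLBACK at op 7 discards: ['b', 'c']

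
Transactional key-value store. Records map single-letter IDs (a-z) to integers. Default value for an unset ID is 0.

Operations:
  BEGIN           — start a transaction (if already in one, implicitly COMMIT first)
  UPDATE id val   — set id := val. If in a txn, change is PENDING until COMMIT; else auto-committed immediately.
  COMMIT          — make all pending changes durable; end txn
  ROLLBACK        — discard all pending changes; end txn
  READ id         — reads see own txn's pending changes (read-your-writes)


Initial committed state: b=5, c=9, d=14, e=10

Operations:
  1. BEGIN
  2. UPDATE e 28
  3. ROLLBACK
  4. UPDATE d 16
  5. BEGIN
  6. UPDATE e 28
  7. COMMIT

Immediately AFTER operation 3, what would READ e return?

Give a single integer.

Answer: 10

Derivation:
Initial committed: {b=5, c=9, d=14, e=10}
Op 1: BEGIN: in_txn=True, pending={}
Op 2: UPDATE e=28 (pending; pending now {e=28})
Op 3: ROLLBACK: discarded pending ['e']; in_txn=False
After op 3: visible(e) = 10 (pending={}, committed={b=5, c=9, d=14, e=10})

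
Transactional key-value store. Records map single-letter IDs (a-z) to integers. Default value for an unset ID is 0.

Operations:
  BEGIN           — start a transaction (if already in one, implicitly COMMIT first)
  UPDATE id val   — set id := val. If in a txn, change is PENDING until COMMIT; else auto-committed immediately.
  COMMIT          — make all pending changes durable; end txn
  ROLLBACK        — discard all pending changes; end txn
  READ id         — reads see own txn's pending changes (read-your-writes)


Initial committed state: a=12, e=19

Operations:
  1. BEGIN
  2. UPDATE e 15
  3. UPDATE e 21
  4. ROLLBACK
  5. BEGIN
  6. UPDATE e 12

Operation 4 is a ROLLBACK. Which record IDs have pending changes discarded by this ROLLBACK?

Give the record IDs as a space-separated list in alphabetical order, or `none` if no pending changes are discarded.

Answer: e

Derivation:
Initial committed: {a=12, e=19}
Op 1: BEGIN: in_txn=True, pending={}
Op 2: UPDATE e=15 (pending; pending now {e=15})
Op 3: UPDATE e=21 (pending; pending now {e=21})
Op 4: ROLLBACK: discarded pending ['e']; in_txn=False
Op 5: BEGIN: in_txn=True, pending={}
Op 6: UPDATE e=12 (pending; pending now {e=12})
ROLLBACK at op 4 discards: ['e']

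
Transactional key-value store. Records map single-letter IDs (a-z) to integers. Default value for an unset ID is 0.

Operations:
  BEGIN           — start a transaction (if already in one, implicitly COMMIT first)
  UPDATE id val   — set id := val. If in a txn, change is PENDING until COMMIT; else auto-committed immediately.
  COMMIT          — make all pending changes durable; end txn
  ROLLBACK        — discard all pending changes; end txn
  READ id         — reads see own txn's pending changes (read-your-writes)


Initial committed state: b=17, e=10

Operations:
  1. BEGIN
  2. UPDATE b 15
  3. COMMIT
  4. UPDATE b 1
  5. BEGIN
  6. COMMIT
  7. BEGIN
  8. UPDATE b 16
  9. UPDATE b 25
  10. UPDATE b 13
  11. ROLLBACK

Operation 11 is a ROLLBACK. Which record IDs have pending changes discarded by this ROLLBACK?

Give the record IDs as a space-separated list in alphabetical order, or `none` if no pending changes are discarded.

Initial committed: {b=17, e=10}
Op 1: BEGIN: in_txn=True, pending={}
Op 2: UPDATE b=15 (pending; pending now {b=15})
Op 3: COMMIT: merged ['b'] into committed; committed now {b=15, e=10}
Op 4: UPDATE b=1 (auto-commit; committed b=1)
Op 5: BEGIN: in_txn=True, pending={}
Op 6: COMMIT: merged [] into committed; committed now {b=1, e=10}
Op 7: BEGIN: in_txn=True, pending={}
Op 8: UPDATE b=16 (pending; pending now {b=16})
Op 9: UPDATE b=25 (pending; pending now {b=25})
Op 10: UPDATE b=13 (pending; pending now {b=13})
Op 11: ROLLBACK: discarded pending ['b']; in_txn=False
ROLLBACK at op 11 discards: ['b']

Answer: b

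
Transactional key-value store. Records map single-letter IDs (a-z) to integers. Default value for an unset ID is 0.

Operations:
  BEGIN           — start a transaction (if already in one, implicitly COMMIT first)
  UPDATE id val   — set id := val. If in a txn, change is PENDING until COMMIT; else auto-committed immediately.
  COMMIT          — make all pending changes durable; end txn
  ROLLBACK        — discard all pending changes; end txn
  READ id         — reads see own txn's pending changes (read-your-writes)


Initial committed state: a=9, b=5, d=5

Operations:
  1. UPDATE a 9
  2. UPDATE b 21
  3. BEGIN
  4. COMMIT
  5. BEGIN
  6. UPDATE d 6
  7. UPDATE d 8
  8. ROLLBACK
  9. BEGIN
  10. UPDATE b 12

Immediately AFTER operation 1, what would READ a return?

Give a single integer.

Answer: 9

Derivation:
Initial committed: {a=9, b=5, d=5}
Op 1: UPDATE a=9 (auto-commit; committed a=9)
After op 1: visible(a) = 9 (pending={}, committed={a=9, b=5, d=5})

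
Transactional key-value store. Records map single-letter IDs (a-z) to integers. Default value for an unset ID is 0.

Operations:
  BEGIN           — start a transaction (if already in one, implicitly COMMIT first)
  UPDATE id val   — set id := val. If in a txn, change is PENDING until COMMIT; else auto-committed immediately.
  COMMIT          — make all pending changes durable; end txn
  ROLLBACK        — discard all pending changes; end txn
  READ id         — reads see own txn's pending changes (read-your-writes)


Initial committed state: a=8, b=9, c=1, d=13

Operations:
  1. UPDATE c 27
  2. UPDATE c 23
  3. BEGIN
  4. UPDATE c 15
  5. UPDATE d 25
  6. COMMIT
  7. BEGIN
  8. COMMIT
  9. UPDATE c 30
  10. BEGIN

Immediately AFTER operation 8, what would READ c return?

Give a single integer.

Answer: 15

Derivation:
Initial committed: {a=8, b=9, c=1, d=13}
Op 1: UPDATE c=27 (auto-commit; committed c=27)
Op 2: UPDATE c=23 (auto-commit; committed c=23)
Op 3: BEGIN: in_txn=True, pending={}
Op 4: UPDATE c=15 (pending; pending now {c=15})
Op 5: UPDATE d=25 (pending; pending now {c=15, d=25})
Op 6: COMMIT: merged ['c', 'd'] into committed; committed now {a=8, b=9, c=15, d=25}
Op 7: BEGIN: in_txn=True, pending={}
Op 8: COMMIT: merged [] into committed; committed now {a=8, b=9, c=15, d=25}
After op 8: visible(c) = 15 (pending={}, committed={a=8, b=9, c=15, d=25})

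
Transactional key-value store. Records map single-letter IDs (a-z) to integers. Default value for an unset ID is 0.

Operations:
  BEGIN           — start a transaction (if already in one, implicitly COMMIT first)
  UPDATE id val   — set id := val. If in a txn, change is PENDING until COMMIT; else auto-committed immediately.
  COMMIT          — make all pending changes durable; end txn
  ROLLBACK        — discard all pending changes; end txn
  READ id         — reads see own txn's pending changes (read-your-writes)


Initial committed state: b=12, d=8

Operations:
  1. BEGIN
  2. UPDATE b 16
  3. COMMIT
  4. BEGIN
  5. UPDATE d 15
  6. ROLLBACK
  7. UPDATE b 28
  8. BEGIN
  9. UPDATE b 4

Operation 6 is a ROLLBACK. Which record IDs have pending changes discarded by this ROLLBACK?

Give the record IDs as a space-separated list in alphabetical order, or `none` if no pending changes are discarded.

Answer: d

Derivation:
Initial committed: {b=12, d=8}
Op 1: BEGIN: in_txn=True, pending={}
Op 2: UPDATE b=16 (pending; pending now {b=16})
Op 3: COMMIT: merged ['b'] into committed; committed now {b=16, d=8}
Op 4: BEGIN: in_txn=True, pending={}
Op 5: UPDATE d=15 (pending; pending now {d=15})
Op 6: ROLLBACK: discarded pending ['d']; in_txn=False
Op 7: UPDATE b=28 (auto-commit; committed b=28)
Op 8: BEGIN: in_txn=True, pending={}
Op 9: UPDATE b=4 (pending; pending now {b=4})
ROLLBACK at op 6 discards: ['d']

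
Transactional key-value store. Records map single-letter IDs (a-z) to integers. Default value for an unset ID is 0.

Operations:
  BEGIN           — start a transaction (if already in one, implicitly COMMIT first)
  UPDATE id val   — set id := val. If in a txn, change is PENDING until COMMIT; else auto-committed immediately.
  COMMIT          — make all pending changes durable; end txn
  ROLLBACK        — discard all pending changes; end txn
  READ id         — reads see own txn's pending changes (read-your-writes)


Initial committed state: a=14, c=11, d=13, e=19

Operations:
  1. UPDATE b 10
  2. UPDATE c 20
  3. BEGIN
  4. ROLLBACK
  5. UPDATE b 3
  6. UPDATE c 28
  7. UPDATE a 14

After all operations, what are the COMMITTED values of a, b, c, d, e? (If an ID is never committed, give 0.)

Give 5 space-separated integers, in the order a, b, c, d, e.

Initial committed: {a=14, c=11, d=13, e=19}
Op 1: UPDATE b=10 (auto-commit; committed b=10)
Op 2: UPDATE c=20 (auto-commit; committed c=20)
Op 3: BEGIN: in_txn=True, pending={}
Op 4: ROLLBACK: discarded pending []; in_txn=False
Op 5: UPDATE b=3 (auto-commit; committed b=3)
Op 6: UPDATE c=28 (auto-commit; committed c=28)
Op 7: UPDATE a=14 (auto-commit; committed a=14)
Final committed: {a=14, b=3, c=28, d=13, e=19}

Answer: 14 3 28 13 19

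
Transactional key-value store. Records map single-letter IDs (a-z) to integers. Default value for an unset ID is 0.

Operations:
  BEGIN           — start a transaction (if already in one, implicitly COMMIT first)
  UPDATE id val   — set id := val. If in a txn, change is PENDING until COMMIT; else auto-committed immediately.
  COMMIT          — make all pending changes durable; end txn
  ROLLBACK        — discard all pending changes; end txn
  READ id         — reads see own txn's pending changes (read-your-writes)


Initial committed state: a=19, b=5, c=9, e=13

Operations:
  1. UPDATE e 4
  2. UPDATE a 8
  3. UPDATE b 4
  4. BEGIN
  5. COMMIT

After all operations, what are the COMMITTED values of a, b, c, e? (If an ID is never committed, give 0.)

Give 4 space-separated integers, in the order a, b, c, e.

Answer: 8 4 9 4

Derivation:
Initial committed: {a=19, b=5, c=9, e=13}
Op 1: UPDATE e=4 (auto-commit; committed e=4)
Op 2: UPDATE a=8 (auto-commit; committed a=8)
Op 3: UPDATE b=4 (auto-commit; committed b=4)
Op 4: BEGIN: in_txn=True, pending={}
Op 5: COMMIT: merged [] into committed; committed now {a=8, b=4, c=9, e=4}
Final committed: {a=8, b=4, c=9, e=4}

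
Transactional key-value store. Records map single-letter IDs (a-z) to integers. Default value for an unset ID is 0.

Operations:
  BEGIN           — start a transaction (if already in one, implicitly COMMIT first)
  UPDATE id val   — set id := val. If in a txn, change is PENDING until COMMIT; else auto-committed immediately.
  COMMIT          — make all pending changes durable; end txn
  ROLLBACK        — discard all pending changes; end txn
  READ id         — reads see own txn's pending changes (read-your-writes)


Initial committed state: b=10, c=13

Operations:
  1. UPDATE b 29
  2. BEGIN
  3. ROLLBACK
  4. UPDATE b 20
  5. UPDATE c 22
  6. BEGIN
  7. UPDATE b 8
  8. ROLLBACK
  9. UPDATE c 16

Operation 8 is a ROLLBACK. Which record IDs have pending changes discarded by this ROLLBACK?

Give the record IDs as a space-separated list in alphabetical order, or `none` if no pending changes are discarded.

Initial committed: {b=10, c=13}
Op 1: UPDATE b=29 (auto-commit; committed b=29)
Op 2: BEGIN: in_txn=True, pending={}
Op 3: ROLLBACK: discarded pending []; in_txn=False
Op 4: UPDATE b=20 (auto-commit; committed b=20)
Op 5: UPDATE c=22 (auto-commit; committed c=22)
Op 6: BEGIN: in_txn=True, pending={}
Op 7: UPDATE b=8 (pending; pending now {b=8})
Op 8: ROLLBACK: discarded pending ['b']; in_txn=False
Op 9: UPDATE c=16 (auto-commit; committed c=16)
ROLLBACK at op 8 discards: ['b']

Answer: b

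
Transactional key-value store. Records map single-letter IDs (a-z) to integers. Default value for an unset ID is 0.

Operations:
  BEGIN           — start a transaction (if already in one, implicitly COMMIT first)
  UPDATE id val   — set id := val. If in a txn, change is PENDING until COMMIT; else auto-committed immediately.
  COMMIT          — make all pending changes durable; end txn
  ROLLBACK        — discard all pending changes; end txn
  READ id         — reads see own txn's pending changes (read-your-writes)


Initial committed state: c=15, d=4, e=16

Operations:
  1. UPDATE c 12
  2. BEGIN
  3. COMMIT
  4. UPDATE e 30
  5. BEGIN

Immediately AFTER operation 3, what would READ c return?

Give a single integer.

Answer: 12

Derivation:
Initial committed: {c=15, d=4, e=16}
Op 1: UPDATE c=12 (auto-commit; committed c=12)
Op 2: BEGIN: in_txn=True, pending={}
Op 3: COMMIT: merged [] into committed; committed now {c=12, d=4, e=16}
After op 3: visible(c) = 12 (pending={}, committed={c=12, d=4, e=16})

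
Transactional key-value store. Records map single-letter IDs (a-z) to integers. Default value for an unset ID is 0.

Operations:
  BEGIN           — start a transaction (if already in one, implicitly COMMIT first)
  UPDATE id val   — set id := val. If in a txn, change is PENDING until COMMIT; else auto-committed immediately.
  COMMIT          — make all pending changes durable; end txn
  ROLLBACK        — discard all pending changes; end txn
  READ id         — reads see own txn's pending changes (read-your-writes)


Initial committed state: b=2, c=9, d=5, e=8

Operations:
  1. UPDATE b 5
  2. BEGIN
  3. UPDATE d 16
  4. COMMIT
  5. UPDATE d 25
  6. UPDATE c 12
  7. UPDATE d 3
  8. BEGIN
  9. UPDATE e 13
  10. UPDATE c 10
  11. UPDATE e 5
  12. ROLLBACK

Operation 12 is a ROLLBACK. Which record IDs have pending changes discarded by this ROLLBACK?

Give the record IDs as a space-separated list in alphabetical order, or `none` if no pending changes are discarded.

Initial committed: {b=2, c=9, d=5, e=8}
Op 1: UPDATE b=5 (auto-commit; committed b=5)
Op 2: BEGIN: in_txn=True, pending={}
Op 3: UPDATE d=16 (pending; pending now {d=16})
Op 4: COMMIT: merged ['d'] into committed; committed now {b=5, c=9, d=16, e=8}
Op 5: UPDATE d=25 (auto-commit; committed d=25)
Op 6: UPDATE c=12 (auto-commit; committed c=12)
Op 7: UPDATE d=3 (auto-commit; committed d=3)
Op 8: BEGIN: in_txn=True, pending={}
Op 9: UPDATE e=13 (pending; pending now {e=13})
Op 10: UPDATE c=10 (pending; pending now {c=10, e=13})
Op 11: UPDATE e=5 (pending; pending now {c=10, e=5})
Op 12: ROLLBACK: discarded pending ['c', 'e']; in_txn=False
ROLLBACK at op 12 discards: ['c', 'e']

Answer: c e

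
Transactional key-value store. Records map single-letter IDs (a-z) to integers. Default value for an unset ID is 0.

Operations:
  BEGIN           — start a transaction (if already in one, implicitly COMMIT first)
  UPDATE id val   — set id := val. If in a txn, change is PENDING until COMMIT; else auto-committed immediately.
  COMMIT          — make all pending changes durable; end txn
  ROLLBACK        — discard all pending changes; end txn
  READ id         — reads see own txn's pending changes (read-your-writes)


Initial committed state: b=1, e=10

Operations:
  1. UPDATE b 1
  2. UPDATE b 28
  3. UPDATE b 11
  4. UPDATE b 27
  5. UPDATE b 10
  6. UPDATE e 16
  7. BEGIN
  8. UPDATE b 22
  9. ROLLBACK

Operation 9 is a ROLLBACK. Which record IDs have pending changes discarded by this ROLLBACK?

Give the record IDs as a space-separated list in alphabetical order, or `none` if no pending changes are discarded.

Initial committed: {b=1, e=10}
Op 1: UPDATE b=1 (auto-commit; committed b=1)
Op 2: UPDATE b=28 (auto-commit; committed b=28)
Op 3: UPDATE b=11 (auto-commit; committed b=11)
Op 4: UPDATE b=27 (auto-commit; committed b=27)
Op 5: UPDATE b=10 (auto-commit; committed b=10)
Op 6: UPDATE e=16 (auto-commit; committed e=16)
Op 7: BEGIN: in_txn=True, pending={}
Op 8: UPDATE b=22 (pending; pending now {b=22})
Op 9: ROLLBACK: discarded pending ['b']; in_txn=False
ROLLBACK at op 9 discards: ['b']

Answer: b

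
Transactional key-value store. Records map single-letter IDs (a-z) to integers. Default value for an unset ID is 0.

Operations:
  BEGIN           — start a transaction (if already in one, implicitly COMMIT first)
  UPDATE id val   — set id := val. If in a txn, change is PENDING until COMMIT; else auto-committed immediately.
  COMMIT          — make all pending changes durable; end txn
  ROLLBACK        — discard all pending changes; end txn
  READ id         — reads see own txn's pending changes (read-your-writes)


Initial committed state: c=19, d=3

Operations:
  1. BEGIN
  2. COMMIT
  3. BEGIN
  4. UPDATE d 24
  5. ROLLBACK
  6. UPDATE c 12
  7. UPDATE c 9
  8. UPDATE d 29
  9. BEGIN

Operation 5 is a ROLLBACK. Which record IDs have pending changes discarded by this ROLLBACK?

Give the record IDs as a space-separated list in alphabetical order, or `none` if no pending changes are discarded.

Answer: d

Derivation:
Initial committed: {c=19, d=3}
Op 1: BEGIN: in_txn=True, pending={}
Op 2: COMMIT: merged [] into committed; committed now {c=19, d=3}
Op 3: BEGIN: in_txn=True, pending={}
Op 4: UPDATE d=24 (pending; pending now {d=24})
Op 5: ROLLBACK: discarded pending ['d']; in_txn=False
Op 6: UPDATE c=12 (auto-commit; committed c=12)
Op 7: UPDATE c=9 (auto-commit; committed c=9)
Op 8: UPDATE d=29 (auto-commit; committed d=29)
Op 9: BEGIN: in_txn=True, pending={}
ROLLBACK at op 5 discards: ['d']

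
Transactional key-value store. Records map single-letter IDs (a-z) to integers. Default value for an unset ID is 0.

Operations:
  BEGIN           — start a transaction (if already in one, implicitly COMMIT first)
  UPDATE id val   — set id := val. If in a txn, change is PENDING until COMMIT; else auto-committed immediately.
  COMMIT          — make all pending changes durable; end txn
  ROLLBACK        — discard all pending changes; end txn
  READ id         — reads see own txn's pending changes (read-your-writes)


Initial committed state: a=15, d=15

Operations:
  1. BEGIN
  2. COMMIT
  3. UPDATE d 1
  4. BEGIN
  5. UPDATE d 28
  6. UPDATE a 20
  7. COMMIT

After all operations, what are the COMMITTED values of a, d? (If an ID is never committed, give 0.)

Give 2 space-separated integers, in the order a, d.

Answer: 20 28

Derivation:
Initial committed: {a=15, d=15}
Op 1: BEGIN: in_txn=True, pending={}
Op 2: COMMIT: merged [] into committed; committed now {a=15, d=15}
Op 3: UPDATE d=1 (auto-commit; committed d=1)
Op 4: BEGIN: in_txn=True, pending={}
Op 5: UPDATE d=28 (pending; pending now {d=28})
Op 6: UPDATE a=20 (pending; pending now {a=20, d=28})
Op 7: COMMIT: merged ['a', 'd'] into committed; committed now {a=20, d=28}
Final committed: {a=20, d=28}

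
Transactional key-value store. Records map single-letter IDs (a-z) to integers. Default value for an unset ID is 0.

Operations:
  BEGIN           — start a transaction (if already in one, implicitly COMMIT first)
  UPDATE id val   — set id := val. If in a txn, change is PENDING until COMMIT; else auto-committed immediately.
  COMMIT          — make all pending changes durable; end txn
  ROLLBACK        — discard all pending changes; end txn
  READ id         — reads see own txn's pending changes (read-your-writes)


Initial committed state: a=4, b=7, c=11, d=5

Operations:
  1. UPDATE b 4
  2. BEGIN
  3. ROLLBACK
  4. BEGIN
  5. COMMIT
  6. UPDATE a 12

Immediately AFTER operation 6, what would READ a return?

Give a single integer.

Initial committed: {a=4, b=7, c=11, d=5}
Op 1: UPDATE b=4 (auto-commit; committed b=4)
Op 2: BEGIN: in_txn=True, pending={}
Op 3: ROLLBACK: discarded pending []; in_txn=False
Op 4: BEGIN: in_txn=True, pending={}
Op 5: COMMIT: merged [] into committed; committed now {a=4, b=4, c=11, d=5}
Op 6: UPDATE a=12 (auto-commit; committed a=12)
After op 6: visible(a) = 12 (pending={}, committed={a=12, b=4, c=11, d=5})

Answer: 12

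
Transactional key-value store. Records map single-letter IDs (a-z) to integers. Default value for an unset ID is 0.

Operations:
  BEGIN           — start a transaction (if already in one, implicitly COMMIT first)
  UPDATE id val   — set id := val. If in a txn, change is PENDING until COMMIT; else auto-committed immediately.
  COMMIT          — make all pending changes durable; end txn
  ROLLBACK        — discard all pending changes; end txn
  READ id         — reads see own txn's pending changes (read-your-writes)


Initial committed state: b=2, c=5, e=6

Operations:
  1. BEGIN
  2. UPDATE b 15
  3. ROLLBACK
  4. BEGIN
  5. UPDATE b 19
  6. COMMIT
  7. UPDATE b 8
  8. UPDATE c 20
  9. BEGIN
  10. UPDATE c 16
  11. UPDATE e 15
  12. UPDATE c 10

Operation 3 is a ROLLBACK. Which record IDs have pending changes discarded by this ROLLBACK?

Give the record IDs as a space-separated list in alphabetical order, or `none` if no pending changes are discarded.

Answer: b

Derivation:
Initial committed: {b=2, c=5, e=6}
Op 1: BEGIN: in_txn=True, pending={}
Op 2: UPDATE b=15 (pending; pending now {b=15})
Op 3: ROLLBACK: discarded pending ['b']; in_txn=False
Op 4: BEGIN: in_txn=True, pending={}
Op 5: UPDATE b=19 (pending; pending now {b=19})
Op 6: COMMIT: merged ['b'] into committed; committed now {b=19, c=5, e=6}
Op 7: UPDATE b=8 (auto-commit; committed b=8)
Op 8: UPDATE c=20 (auto-commit; committed c=20)
Op 9: BEGIN: in_txn=True, pending={}
Op 10: UPDATE c=16 (pending; pending now {c=16})
Op 11: UPDATE e=15 (pending; pending now {c=16, e=15})
Op 12: UPDATE c=10 (pending; pending now {c=10, e=15})
ROLLBACK at op 3 discards: ['b']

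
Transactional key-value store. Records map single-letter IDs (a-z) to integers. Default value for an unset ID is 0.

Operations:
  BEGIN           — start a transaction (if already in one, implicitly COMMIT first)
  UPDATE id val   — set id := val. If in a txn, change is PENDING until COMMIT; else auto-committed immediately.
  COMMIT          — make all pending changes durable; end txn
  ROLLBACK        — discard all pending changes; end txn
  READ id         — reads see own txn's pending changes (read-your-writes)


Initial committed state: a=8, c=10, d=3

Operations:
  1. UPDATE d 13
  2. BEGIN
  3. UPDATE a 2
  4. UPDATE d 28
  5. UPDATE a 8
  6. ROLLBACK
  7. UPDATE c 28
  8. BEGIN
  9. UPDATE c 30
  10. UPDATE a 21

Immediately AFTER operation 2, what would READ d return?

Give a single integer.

Answer: 13

Derivation:
Initial committed: {a=8, c=10, d=3}
Op 1: UPDATE d=13 (auto-commit; committed d=13)
Op 2: BEGIN: in_txn=True, pending={}
After op 2: visible(d) = 13 (pending={}, committed={a=8, c=10, d=13})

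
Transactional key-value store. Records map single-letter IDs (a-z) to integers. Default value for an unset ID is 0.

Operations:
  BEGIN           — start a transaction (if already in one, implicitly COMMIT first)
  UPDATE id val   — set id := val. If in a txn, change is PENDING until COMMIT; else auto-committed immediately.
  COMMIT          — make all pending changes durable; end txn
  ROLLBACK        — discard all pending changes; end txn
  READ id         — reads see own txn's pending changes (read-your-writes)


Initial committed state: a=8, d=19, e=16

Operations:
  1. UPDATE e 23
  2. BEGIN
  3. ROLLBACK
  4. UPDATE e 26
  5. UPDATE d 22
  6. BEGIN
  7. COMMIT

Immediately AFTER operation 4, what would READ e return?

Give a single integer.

Initial committed: {a=8, d=19, e=16}
Op 1: UPDATE e=23 (auto-commit; committed e=23)
Op 2: BEGIN: in_txn=True, pending={}
Op 3: ROLLBACK: discarded pending []; in_txn=False
Op 4: UPDATE e=26 (auto-commit; committed e=26)
After op 4: visible(e) = 26 (pending={}, committed={a=8, d=19, e=26})

Answer: 26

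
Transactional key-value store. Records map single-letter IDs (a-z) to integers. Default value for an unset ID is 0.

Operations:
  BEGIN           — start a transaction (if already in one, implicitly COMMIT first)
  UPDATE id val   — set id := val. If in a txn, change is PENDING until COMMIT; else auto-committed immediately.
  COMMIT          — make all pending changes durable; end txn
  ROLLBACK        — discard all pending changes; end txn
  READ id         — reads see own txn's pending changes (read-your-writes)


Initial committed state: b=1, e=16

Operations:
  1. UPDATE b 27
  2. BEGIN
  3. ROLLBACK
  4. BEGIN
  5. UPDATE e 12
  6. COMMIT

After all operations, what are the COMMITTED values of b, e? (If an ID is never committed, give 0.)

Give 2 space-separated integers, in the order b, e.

Initial committed: {b=1, e=16}
Op 1: UPDATE b=27 (auto-commit; committed b=27)
Op 2: BEGIN: in_txn=True, pending={}
Op 3: ROLLBACK: discarded pending []; in_txn=False
Op 4: BEGIN: in_txn=True, pending={}
Op 5: UPDATE e=12 (pending; pending now {e=12})
Op 6: COMMIT: merged ['e'] into committed; committed now {b=27, e=12}
Final committed: {b=27, e=12}

Answer: 27 12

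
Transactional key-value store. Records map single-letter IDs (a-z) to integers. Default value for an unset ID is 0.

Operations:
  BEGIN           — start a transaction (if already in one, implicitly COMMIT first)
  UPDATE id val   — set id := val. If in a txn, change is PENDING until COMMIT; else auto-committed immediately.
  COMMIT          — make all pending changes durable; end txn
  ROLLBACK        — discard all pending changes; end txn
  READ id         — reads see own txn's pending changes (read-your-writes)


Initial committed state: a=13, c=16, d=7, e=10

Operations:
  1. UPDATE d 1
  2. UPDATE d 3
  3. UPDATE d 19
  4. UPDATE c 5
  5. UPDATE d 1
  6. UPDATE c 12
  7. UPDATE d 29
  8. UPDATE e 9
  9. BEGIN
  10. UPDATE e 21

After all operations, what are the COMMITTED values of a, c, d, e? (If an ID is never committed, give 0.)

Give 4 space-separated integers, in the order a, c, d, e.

Initial committed: {a=13, c=16, d=7, e=10}
Op 1: UPDATE d=1 (auto-commit; committed d=1)
Op 2: UPDATE d=3 (auto-commit; committed d=3)
Op 3: UPDATE d=19 (auto-commit; committed d=19)
Op 4: UPDATE c=5 (auto-commit; committed c=5)
Op 5: UPDATE d=1 (auto-commit; committed d=1)
Op 6: UPDATE c=12 (auto-commit; committed c=12)
Op 7: UPDATE d=29 (auto-commit; committed d=29)
Op 8: UPDATE e=9 (auto-commit; committed e=9)
Op 9: BEGIN: in_txn=True, pending={}
Op 10: UPDATE e=21 (pending; pending now {e=21})
Final committed: {a=13, c=12, d=29, e=9}

Answer: 13 12 29 9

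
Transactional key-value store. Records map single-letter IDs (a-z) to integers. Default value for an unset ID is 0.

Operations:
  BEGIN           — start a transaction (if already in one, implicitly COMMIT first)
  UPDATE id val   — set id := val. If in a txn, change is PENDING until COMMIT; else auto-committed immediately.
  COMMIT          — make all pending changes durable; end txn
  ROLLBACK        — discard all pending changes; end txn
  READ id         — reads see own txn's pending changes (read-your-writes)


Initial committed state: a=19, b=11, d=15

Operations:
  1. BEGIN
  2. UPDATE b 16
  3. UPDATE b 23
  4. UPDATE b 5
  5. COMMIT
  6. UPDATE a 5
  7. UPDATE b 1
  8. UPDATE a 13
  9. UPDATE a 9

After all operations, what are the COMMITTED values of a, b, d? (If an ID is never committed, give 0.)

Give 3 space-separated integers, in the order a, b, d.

Answer: 9 1 15

Derivation:
Initial committed: {a=19, b=11, d=15}
Op 1: BEGIN: in_txn=True, pending={}
Op 2: UPDATE b=16 (pending; pending now {b=16})
Op 3: UPDATE b=23 (pending; pending now {b=23})
Op 4: UPDATE b=5 (pending; pending now {b=5})
Op 5: COMMIT: merged ['b'] into committed; committed now {a=19, b=5, d=15}
Op 6: UPDATE a=5 (auto-commit; committed a=5)
Op 7: UPDATE b=1 (auto-commit; committed b=1)
Op 8: UPDATE a=13 (auto-commit; committed a=13)
Op 9: UPDATE a=9 (auto-commit; committed a=9)
Final committed: {a=9, b=1, d=15}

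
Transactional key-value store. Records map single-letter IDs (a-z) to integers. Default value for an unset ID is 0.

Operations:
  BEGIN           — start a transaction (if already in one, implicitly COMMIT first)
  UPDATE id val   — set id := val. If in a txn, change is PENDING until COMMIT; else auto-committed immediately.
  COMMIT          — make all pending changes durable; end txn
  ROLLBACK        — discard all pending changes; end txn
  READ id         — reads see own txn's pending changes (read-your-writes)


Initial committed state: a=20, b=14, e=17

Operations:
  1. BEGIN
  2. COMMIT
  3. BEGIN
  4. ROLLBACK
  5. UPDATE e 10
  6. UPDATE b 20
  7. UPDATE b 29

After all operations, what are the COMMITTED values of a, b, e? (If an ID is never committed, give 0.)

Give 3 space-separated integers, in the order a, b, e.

Initial committed: {a=20, b=14, e=17}
Op 1: BEGIN: in_txn=True, pending={}
Op 2: COMMIT: merged [] into committed; committed now {a=20, b=14, e=17}
Op 3: BEGIN: in_txn=True, pending={}
Op 4: ROLLBACK: discarded pending []; in_txn=False
Op 5: UPDATE e=10 (auto-commit; committed e=10)
Op 6: UPDATE b=20 (auto-commit; committed b=20)
Op 7: UPDATE b=29 (auto-commit; committed b=29)
Final committed: {a=20, b=29, e=10}

Answer: 20 29 10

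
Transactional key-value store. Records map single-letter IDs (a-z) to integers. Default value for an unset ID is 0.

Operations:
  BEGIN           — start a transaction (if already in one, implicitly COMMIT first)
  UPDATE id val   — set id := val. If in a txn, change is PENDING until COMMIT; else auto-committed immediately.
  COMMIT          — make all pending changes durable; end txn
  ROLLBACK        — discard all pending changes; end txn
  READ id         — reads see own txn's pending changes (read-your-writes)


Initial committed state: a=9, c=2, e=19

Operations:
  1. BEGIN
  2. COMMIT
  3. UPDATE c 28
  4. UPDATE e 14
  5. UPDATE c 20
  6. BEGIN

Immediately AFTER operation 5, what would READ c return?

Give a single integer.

Answer: 20

Derivation:
Initial committed: {a=9, c=2, e=19}
Op 1: BEGIN: in_txn=True, pending={}
Op 2: COMMIT: merged [] into committed; committed now {a=9, c=2, e=19}
Op 3: UPDATE c=28 (auto-commit; committed c=28)
Op 4: UPDATE e=14 (auto-commit; committed e=14)
Op 5: UPDATE c=20 (auto-commit; committed c=20)
After op 5: visible(c) = 20 (pending={}, committed={a=9, c=20, e=14})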